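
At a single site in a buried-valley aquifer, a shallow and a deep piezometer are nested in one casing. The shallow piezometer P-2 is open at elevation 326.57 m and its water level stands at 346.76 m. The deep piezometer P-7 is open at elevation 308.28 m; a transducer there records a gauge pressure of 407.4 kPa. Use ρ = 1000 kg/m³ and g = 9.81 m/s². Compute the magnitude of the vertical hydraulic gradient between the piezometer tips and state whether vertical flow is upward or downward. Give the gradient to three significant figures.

Total head at P-2: h = 346.76 m (water level in the standpipe).
Pressure head at P-7: ψ = P/(ρg) = 407.4×1000 / (1000 × 9.81) = 41.53 m.
Total head at P-7: h = z + ψ = 308.28 + 41.53 = 349.81 m.
Δh = h(P-2) − h(P-7) = 346.76 − 349.81 = -3.05 m.
Vertical separation Δz = 326.57 − 308.28 = 18.29 m.
|i_v| = |Δh| / Δz = 3.05 / 18.29 = 0.167.
Head is higher in the deep piezometer, so vertical flow is upward (discharge condition).

|i_v| ≈ 0.167; vertical flow is upward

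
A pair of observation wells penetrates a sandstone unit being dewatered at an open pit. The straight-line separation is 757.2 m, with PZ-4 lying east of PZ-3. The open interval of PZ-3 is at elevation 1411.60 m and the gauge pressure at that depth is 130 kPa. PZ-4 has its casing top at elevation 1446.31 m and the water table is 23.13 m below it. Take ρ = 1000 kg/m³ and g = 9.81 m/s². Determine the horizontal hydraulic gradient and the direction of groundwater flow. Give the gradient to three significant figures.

Pressure head at PZ-3: ψ = P/(ρg) = 130×1000 / (1000 × 9.81) = 13.25 m.
Total head at PZ-3: h = z + ψ = 1411.60 + 13.25 = 1424.85 m.
Total head at PZ-4: h = 1446.31 − 23.13 = 1423.18 m.
Head difference: h(PZ-3) − h(PZ-4) = 1424.85 − 1423.18 = 1.67 m.
Hydraulic gradient: i = |Δh| / L = 1.67 / 757.2 = 0.00221.
Flow is from higher to lower head: from PZ-3 toward PZ-4, i.e. toward the east.

i ≈ 0.00221; groundwater flows toward the east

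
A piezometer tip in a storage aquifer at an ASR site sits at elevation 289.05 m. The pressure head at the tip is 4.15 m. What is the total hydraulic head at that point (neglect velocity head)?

h ≈ 293.20 m

h = z + ψ = 289.05 + 4.15 = 293.20 m.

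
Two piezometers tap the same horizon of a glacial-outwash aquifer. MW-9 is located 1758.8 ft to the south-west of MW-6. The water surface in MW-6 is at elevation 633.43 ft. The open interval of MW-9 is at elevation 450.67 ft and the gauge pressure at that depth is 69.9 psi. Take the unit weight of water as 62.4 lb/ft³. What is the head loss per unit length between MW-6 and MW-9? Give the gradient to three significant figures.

Total head at MW-6: h = 633.43 ft (water level in the piezometer is the total head).
Pressure head at MW-9: ψ = 144·P/γ = 144 × 69.9 / 62.4 = 161.31 ft.
Total head at MW-9: h = z + ψ = 450.67 + 161.31 = 611.98 ft.
Head difference: h(MW-6) − h(MW-9) = 633.43 − 611.98 = 21.45 ft.
Hydraulic gradient: i = |Δh| / L = 21.45 / 1758.8 = 0.0122.

i ≈ 0.0122 ft/ft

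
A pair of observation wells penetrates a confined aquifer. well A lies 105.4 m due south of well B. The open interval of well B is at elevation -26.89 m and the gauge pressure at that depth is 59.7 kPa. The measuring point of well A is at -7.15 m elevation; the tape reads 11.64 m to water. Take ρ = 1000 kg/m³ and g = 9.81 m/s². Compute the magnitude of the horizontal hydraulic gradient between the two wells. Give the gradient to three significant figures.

i ≈ 0.0191

Pressure head at well B: ψ = P/(ρg) = 59.7×1000 / (1000 × 9.81) = 6.09 m.
Total head at well B: h = z + ψ = -26.89 + 6.09 = -20.80 m.
Total head at well A: h = -7.15 − 11.64 = -18.79 m.
Head difference: h(well B) − h(well A) = -20.80 − (-18.79) = -2.01 m.
Hydraulic gradient: i = |Δh| / L = 2.01 / 105.4 = 0.0191.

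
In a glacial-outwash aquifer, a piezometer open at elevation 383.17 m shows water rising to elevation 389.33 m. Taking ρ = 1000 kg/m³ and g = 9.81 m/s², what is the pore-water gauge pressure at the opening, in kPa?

P ≈ 60.4 kPa

Pressure head ψ = h − z = 389.33 − 383.17 = 6.16 m.
P = ρgψ = 1000 × 9.81 × 6.16 = 60430 Pa ≈ 60.4 kPa.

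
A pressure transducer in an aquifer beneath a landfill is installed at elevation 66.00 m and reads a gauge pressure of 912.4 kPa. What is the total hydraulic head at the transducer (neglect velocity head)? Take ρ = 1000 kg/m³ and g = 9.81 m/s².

h ≈ 159.01 m

ψ = P/(ρg) = 912.4×1000 / (1000 × 9.81) = 93.01 m.
h = z + ψ = 66.00 + 93.01 = 159.01 m.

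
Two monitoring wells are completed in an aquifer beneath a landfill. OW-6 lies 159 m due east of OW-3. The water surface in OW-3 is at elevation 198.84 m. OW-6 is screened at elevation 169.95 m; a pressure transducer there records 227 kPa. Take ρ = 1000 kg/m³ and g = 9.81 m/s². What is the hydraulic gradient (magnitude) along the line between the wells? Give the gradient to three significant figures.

Total head at OW-3: h = 198.84 m (water level in the piezometer is the total head).
Pressure head at OW-6: ψ = P/(ρg) = 227×1000 / (1000 × 9.81) = 23.14 m.
Total head at OW-6: h = z + ψ = 169.95 + 23.14 = 193.09 m.
Head difference: h(OW-3) − h(OW-6) = 198.84 − 193.09 = 5.75 m.
Hydraulic gradient: i = |Δh| / L = 5.75 / 159 = 0.0362.

i ≈ 0.0362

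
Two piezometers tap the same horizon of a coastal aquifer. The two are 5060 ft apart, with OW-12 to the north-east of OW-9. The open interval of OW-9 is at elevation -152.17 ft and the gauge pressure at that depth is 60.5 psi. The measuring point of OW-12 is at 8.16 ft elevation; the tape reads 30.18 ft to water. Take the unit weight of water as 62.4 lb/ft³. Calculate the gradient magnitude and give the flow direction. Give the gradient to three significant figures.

Pressure head at OW-9: ψ = 144·P/γ = 144 × 60.5 / 62.4 = 139.62 ft.
Total head at OW-9: h = z + ψ = -152.17 + 139.62 = -12.55 ft.
Total head at OW-12: h = 8.16 − 30.18 = -22.02 ft.
Head difference: h(OW-9) − h(OW-12) = -12.55 − (-22.02) = 9.47 ft.
Hydraulic gradient: i = |Δh| / L = 9.47 / 5060 = 0.00187.
Flow is from higher to lower head: from OW-9 toward OW-12, i.e. toward the north-east.

i ≈ 0.00187; groundwater flows toward the north-east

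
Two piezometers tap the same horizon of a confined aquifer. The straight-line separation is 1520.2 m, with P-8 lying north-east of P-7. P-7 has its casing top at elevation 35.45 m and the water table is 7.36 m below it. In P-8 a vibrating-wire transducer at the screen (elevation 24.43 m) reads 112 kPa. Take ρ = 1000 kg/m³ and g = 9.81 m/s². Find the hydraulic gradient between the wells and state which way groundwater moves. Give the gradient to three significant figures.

i ≈ 0.00510; groundwater flows toward the south-west

Total head at P-7: h = 35.45 − 7.36 = 28.09 m.
Pressure head at P-8: ψ = P/(ρg) = 112×1000 / (1000 × 9.81) = 11.42 m.
Total head at P-8: h = z + ψ = 24.43 + 11.42 = 35.85 m.
Head difference: h(P-7) − h(P-8) = 28.09 − 35.85 = -7.76 m.
Hydraulic gradient: i = |Δh| / L = 7.76 / 1520.2 = 0.00510.
Flow is from higher to lower head: from P-8 toward P-7, i.e. toward the south-west.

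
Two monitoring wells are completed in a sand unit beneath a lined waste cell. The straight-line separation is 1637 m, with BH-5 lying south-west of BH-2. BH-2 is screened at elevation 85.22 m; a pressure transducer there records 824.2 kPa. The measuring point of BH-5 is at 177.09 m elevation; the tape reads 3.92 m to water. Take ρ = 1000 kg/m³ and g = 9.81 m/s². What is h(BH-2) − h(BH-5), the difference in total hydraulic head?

Pressure head at BH-2: ψ = P/(ρg) = 824.2×1000 / (1000 × 9.81) = 84.02 m.
Total head at BH-2: h = z + ψ = 85.22 + 84.02 = 169.24 m.
Total head at BH-5: h = 177.09 − 3.92 = 173.17 m.
Head difference: h(BH-2) − h(BH-5) = 169.24 − 173.17 = -3.93 m.

Δh ≈ -3.93 m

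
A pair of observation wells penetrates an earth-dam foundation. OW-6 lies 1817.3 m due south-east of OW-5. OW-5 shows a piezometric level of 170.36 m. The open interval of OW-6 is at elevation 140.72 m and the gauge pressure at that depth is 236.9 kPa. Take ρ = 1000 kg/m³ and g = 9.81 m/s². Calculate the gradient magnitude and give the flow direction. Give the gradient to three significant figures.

i ≈ 0.00302; groundwater flows toward the south-east

Total head at OW-5: h = 170.36 m (water level in the piezometer is the total head).
Pressure head at OW-6: ψ = P/(ρg) = 236.9×1000 / (1000 × 9.81) = 24.15 m.
Total head at OW-6: h = z + ψ = 140.72 + 24.15 = 164.87 m.
Head difference: h(OW-5) − h(OW-6) = 170.36 − 164.87 = 5.49 m.
Hydraulic gradient: i = |Δh| / L = 5.49 / 1817.3 = 0.00302.
Flow is from higher to lower head: from OW-5 toward OW-6, i.e. toward the south-east.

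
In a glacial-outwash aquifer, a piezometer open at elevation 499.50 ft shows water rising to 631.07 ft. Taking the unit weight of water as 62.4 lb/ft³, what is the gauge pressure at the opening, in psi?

Pressure head ψ = h − z = 631.07 − 499.50 = 131.57 ft.
P = γ·ψ / 144 = 62.4 × 131.57 / 144 = 57.0 psi.

P ≈ 57.0 psi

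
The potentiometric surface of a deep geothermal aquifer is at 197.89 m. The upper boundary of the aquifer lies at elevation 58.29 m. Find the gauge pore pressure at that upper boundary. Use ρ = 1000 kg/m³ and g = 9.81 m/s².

Pressure head at the aquifer top: ψ = h − z = 197.89 − 58.29 = 139.60 m.
P = ρgψ = 1000 × 9.81 × 139.60 = 1369476 Pa ≈ 1370 kPa.

P ≈ 1370 kPa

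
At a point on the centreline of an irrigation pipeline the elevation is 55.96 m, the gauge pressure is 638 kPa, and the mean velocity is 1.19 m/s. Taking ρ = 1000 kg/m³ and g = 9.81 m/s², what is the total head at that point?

Pressure head ψ = P/(ρg) = 638×1000 / (1000 × 9.81) = 65.04 m.
Velocity head = v²/(2g) = 1.19² / (2 × 9.81) = 0.072 m.
h = z + ψ + v²/(2g) = 55.96 + 65.04 + 0.072 = 121.07 m.

h ≈ 121.07 m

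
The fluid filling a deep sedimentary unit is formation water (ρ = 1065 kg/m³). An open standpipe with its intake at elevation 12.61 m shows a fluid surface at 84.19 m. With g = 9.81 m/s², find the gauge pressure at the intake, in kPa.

P ≈ 748 kPa

Pressure head ψ = h − z = 84.19 − 12.61 = 71.58 m.
P = ρgψ = 1065 × 9.81 × 71.58 = 747843 Pa ≈ 748 kPa.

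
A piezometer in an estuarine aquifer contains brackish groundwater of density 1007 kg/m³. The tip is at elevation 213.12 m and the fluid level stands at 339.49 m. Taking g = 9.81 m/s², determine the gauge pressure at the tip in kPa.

Pressure head ψ = h − z = 339.49 − 213.12 = 126.37 m.
P = ρgψ = 1007 × 9.81 × 126.37 = 1248368 Pa ≈ 1250 kPa.

P ≈ 1250 kPa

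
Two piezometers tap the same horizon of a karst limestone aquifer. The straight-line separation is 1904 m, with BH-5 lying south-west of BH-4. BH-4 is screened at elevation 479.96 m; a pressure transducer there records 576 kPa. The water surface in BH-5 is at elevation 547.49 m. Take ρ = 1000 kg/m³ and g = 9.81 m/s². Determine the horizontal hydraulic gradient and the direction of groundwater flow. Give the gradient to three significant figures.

i ≈ 0.00463; groundwater flows toward the north-east

Pressure head at BH-4: ψ = P/(ρg) = 576×1000 / (1000 × 9.81) = 58.72 m.
Total head at BH-4: h = z + ψ = 479.96 + 58.72 = 538.68 m.
Total head at BH-5: h = 547.49 m (water level in the piezometer is the total head).
Head difference: h(BH-4) − h(BH-5) = 538.68 − 547.49 = -8.81 m.
Hydraulic gradient: i = |Δh| / L = 8.81 / 1904 = 0.00463.
Flow is from higher to lower head: from BH-5 toward BH-4, i.e. toward the north-east.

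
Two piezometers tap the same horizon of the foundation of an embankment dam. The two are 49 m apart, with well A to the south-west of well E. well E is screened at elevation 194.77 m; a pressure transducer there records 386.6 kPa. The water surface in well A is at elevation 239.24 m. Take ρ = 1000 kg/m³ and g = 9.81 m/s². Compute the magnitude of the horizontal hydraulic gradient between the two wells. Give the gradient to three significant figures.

Pressure head at well E: ψ = P/(ρg) = 386.6×1000 / (1000 × 9.81) = 39.41 m.
Total head at well E: h = z + ψ = 194.77 + 39.41 = 234.18 m.
Total head at well A: h = 239.24 m (water level in the piezometer is the total head).
Head difference: h(well E) − h(well A) = 234.18 − 239.24 = -5.06 m.
Hydraulic gradient: i = |Δh| / L = 5.06 / 49 = 0.103.

i ≈ 0.103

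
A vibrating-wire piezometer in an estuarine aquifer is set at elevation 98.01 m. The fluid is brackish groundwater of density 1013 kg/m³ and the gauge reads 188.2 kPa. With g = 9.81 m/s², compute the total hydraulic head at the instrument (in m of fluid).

ψ = P/(ρg) = 188.2×1000 / (1013 × 9.81) = 18.94 m.
h = z + ψ = 98.01 + 18.94 = 116.95 m.

h ≈ 116.95 m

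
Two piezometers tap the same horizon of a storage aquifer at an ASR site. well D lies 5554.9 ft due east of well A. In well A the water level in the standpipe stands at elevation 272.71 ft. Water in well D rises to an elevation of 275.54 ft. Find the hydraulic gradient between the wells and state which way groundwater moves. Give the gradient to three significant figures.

i ≈ 0.000509; groundwater flows toward the west

Total head at well A: h = 272.71 ft (water level in the piezometer is the total head).
Total head at well D: h = 275.54 ft (water level in the piezometer is the total head).
Head difference: h(well A) − h(well D) = 272.71 − 275.54 = -2.83 ft.
Hydraulic gradient: i = |Δh| / L = 2.83 / 5554.9 = 0.000509.
Flow is from higher to lower head: from well D toward well A, i.e. toward the west.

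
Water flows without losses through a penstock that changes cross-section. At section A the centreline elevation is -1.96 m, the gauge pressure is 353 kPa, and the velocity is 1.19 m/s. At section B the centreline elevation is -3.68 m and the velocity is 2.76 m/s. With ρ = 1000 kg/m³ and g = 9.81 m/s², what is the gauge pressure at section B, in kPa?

P₂ ≈ 367 kPa

Pressure head at A: ψ₁ = P₁/(ρg) = 353×1000 / (1000 × 9.81) = 35.98 m.
Velocity heads: v₁²/2g = 1.19²/19.62 = 0.072 m; v₂²/2g = 2.76²/19.62 = 0.388 m.
Total head H = z₁ + ψ₁ + v₁²/2g = -1.96 + 35.98 + 0.072 = 34.09 m.
ψ₂ = H − z₂ − v₂²/2g = 34.09 − (-3.68) − 0.388 = 37.38 m.
P₂ = ρgψ₂ = 1000 × 9.81 × 37.38 ≈ 367 kPa.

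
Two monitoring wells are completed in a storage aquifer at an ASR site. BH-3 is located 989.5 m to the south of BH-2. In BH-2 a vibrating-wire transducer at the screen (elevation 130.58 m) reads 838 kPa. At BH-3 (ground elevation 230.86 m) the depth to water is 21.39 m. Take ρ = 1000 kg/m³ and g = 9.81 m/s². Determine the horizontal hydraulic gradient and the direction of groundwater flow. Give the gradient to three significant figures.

i ≈ 0.00660; groundwater flows toward the south

Pressure head at BH-2: ψ = P/(ρg) = 838×1000 / (1000 × 9.81) = 85.42 m.
Total head at BH-2: h = z + ψ = 130.58 + 85.42 = 216.00 m.
Total head at BH-3: h = 230.86 − 21.39 = 209.47 m.
Head difference: h(BH-2) − h(BH-3) = 216.00 − 209.47 = 6.53 m.
Hydraulic gradient: i = |Δh| / L = 6.53 / 989.5 = 0.00660.
Flow is from higher to lower head: from BH-2 toward BH-3, i.e. toward the south.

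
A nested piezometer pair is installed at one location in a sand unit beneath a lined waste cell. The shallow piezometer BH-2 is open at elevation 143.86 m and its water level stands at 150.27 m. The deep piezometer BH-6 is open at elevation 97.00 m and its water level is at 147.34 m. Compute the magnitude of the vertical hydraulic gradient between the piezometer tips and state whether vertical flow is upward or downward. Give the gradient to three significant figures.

Total head at BH-2: h = 150.27 m (water level in the standpipe).
Total head at BH-6: h = 147.34 m.
Δh = h(BH-2) − h(BH-6) = 150.27 − 147.34 = 2.93 m.
Vertical separation Δz = 143.86 − 97.00 = 46.86 m.
|i_v| = |Δh| / Δz = 2.93 / 46.86 = 0.0625.
Head is higher in the shallow piezometer, so vertical flow is downward (recharge condition).

|i_v| ≈ 0.0625; vertical flow is downward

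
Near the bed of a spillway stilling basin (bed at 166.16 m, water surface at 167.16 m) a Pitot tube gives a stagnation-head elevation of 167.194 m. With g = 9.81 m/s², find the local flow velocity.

Near the bed, under hydrostatic conditions, the piezometric head (z + ψ) equals the free-surface elevation, 167.16 m.
Velocity head = total − piezometric = 167.194 − 167.16 = 0.034 m.
v = √(2g·h_v) = √(2 × 9.81 × 0.034) = 0.817 m/s.

v ≈ 0.817 m/s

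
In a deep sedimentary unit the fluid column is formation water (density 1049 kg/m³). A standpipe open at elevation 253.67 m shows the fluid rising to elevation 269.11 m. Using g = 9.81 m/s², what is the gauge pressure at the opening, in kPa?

Pressure head ψ = h − z = 269.11 − 253.67 = 15.44 m.
P = ρgψ = 1049 × 9.81 × 15.44 = 158888 Pa ≈ 159 kPa.

P ≈ 159 kPa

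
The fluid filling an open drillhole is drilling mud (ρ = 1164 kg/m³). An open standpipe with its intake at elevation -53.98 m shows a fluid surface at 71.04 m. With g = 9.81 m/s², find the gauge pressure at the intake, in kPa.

Pressure head ψ = h − z = 71.04 − (-53.98) = 125.02 m.
P = ρgψ = 1164 × 9.81 × 125.02 = 1427583 Pa ≈ 1430 kPa.

P ≈ 1430 kPa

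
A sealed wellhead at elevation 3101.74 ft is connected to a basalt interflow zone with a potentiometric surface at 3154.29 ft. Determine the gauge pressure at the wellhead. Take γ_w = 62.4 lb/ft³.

Head above the cap: Δh = 3154.29 − 3101.74 = 52.55 ft.
P = γΔh/144 = 62.4 × 52.55 / 144 = 22.8 psi.

P ≈ 22.8 psi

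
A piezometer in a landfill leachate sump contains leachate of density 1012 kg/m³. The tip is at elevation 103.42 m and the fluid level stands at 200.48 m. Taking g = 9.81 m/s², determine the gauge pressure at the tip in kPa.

P ≈ 964 kPa

Pressure head ψ = h − z = 200.48 − 103.42 = 97.06 m.
P = ρgψ = 1012 × 9.81 × 97.06 = 963585 Pa ≈ 964 kPa.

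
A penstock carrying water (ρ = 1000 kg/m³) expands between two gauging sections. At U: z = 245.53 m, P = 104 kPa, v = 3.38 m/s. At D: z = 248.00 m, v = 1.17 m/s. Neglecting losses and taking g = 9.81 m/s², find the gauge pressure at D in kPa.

P₂ ≈ 84.8 kPa

Pressure head at U: ψ₁ = P₁/(ρg) = 104×1000 / (1000 × 9.81) = 10.60 m.
Velocity heads: v₁²/2g = 3.38²/19.62 = 0.582 m; v₂²/2g = 1.17²/19.62 = 0.070 m.
Total head H = z₁ + ψ₁ + v₁²/2g = 245.53 + 10.60 + 0.582 = 256.71 m.
ψ₂ = H − z₂ − v₂²/2g = 256.71 − 248.00 − 0.070 = 8.64 m.
P₂ = ρgψ₂ = 1000 × 9.81 × 8.64 ≈ 84.8 kPa.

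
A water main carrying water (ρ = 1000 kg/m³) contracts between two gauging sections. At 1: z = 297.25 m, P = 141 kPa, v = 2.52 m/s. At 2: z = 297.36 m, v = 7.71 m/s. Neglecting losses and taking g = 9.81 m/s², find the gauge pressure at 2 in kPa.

P₂ ≈ 113 kPa

Pressure head at 1: ψ₁ = P₁/(ρg) = 141×1000 / (1000 × 9.81) = 14.37 m.
Velocity heads: v₁²/2g = 2.52²/19.62 = 0.324 m; v₂²/2g = 7.71²/19.62 = 3.030 m.
Total head H = z₁ + ψ₁ + v₁²/2g = 297.25 + 14.37 + 0.324 = 311.94 m.
ψ₂ = H − z₂ − v₂²/2g = 311.94 − 297.36 − 3.030 = 11.55 m.
P₂ = ρgψ₂ = 1000 × 9.81 × 11.55 ≈ 113 kPa.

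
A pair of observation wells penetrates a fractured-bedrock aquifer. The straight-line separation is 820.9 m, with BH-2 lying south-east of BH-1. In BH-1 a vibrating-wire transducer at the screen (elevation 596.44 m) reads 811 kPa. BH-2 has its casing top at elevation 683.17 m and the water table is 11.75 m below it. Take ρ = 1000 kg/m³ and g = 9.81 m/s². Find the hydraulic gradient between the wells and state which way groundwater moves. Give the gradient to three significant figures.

Pressure head at BH-1: ψ = P/(ρg) = 811×1000 / (1000 × 9.81) = 82.67 m.
Total head at BH-1: h = z + ψ = 596.44 + 82.67 = 679.11 m.
Total head at BH-2: h = 683.17 − 11.75 = 671.42 m.
Head difference: h(BH-1) − h(BH-2) = 679.11 − 671.42 = 7.69 m.
Hydraulic gradient: i = |Δh| / L = 7.69 / 820.9 = 0.00937.
Flow is from higher to lower head: from BH-1 toward BH-2, i.e. toward the south-east.

i ≈ 0.00937; groundwater flows toward the south-east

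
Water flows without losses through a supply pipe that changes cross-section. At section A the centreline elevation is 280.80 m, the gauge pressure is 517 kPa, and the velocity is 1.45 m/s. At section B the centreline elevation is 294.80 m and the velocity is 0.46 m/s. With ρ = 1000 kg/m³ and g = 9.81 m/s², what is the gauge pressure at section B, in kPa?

P₂ ≈ 381 kPa

Pressure head at A: ψ₁ = P₁/(ρg) = 517×1000 / (1000 × 9.81) = 52.70 m.
Velocity heads: v₁²/2g = 1.45²/19.62 = 0.107 m; v₂²/2g = 0.46²/19.62 = 0.011 m.
Total head H = z₁ + ψ₁ + v₁²/2g = 280.80 + 52.70 + 0.107 = 333.61 m.
ψ₂ = H − z₂ − v₂²/2g = 333.61 − 294.80 − 0.011 = 38.80 m.
P₂ = ρgψ₂ = 1000 × 9.81 × 38.80 ≈ 381 kPa.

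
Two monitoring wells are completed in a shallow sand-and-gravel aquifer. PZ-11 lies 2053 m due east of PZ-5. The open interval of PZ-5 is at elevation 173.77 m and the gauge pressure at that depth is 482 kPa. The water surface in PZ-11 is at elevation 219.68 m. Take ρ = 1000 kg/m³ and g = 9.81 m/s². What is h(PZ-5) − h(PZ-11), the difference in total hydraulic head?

Δh ≈ 3.22 m

Pressure head at PZ-5: ψ = P/(ρg) = 482×1000 / (1000 × 9.81) = 49.13 m.
Total head at PZ-5: h = z + ψ = 173.77 + 49.13 = 222.90 m.
Total head at PZ-11: h = 219.68 m (water level in the piezometer is the total head).
Head difference: h(PZ-5) − h(PZ-11) = 222.90 − 219.68 = 3.22 m.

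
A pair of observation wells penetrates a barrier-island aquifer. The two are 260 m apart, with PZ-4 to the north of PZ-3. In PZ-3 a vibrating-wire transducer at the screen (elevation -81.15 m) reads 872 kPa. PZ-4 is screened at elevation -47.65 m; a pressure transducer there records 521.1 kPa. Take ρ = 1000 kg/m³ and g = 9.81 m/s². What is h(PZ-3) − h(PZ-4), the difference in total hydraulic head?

Pressure head at PZ-3: ψ = P/(ρg) = 872×1000 / (1000 × 9.81) = 88.89 m.
Total head at PZ-3: h = z + ψ = -81.15 + 88.89 = 7.74 m.
Pressure head at PZ-4: ψ = P/(ρg) = 521.1×1000 / (1000 × 9.81) = 53.12 m.
Total head at PZ-4: h = z + ψ = -47.65 + 53.12 = 5.47 m.
Head difference: h(PZ-3) − h(PZ-4) = 7.74 − 5.47 = 2.27 m.

Δh ≈ 2.27 m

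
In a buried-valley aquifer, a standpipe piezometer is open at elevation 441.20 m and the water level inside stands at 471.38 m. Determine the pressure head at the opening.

ψ ≈ 30.18 m

Total head h = 471.38 m (the water-surface elevation in the piezometer).
Pressure head ψ = h − z = 471.38 − 441.20 = 30.18 m.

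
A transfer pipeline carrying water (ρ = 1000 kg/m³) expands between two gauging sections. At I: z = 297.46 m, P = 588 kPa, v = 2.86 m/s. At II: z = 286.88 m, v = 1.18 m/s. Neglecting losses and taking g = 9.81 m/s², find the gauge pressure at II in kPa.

P₂ ≈ 695 kPa

Pressure head at I: ψ₁ = P₁/(ρg) = 588×1000 / (1000 × 9.81) = 59.94 m.
Velocity heads: v₁²/2g = 2.86²/19.62 = 0.417 m; v₂²/2g = 1.18²/19.62 = 0.071 m.
Total head H = z₁ + ψ₁ + v₁²/2g = 297.46 + 59.94 + 0.417 = 357.82 m.
ψ₂ = H − z₂ − v₂²/2g = 357.82 − 286.88 − 0.071 = 70.87 m.
P₂ = ρgψ₂ = 1000 × 9.81 × 70.87 ≈ 695 kPa.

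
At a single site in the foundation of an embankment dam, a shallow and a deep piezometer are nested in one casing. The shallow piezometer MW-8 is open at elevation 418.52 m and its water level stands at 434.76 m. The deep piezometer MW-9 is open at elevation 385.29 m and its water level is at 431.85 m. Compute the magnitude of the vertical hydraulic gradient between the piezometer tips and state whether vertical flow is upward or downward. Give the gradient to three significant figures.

|i_v| ≈ 0.0876; vertical flow is downward

Total head at MW-8: h = 434.76 m (water level in the standpipe).
Total head at MW-9: h = 431.85 m.
Δh = h(MW-8) − h(MW-9) = 434.76 − 431.85 = 2.91 m.
Vertical separation Δz = 418.52 − 385.29 = 33.23 m.
|i_v| = |Δh| / Δz = 2.91 / 33.23 = 0.0876.
Head is higher in the shallow piezometer, so vertical flow is downward (recharge condition).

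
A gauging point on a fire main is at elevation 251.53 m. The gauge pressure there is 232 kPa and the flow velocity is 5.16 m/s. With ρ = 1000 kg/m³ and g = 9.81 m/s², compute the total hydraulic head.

h ≈ 276.54 m

Pressure head ψ = P/(ρg) = 232×1000 / (1000 × 9.81) = 23.65 m.
Velocity head = v²/(2g) = 5.16² / (2 × 9.81) = 1.357 m.
h = z + ψ + v²/(2g) = 251.53 + 23.65 + 1.357 = 276.54 m.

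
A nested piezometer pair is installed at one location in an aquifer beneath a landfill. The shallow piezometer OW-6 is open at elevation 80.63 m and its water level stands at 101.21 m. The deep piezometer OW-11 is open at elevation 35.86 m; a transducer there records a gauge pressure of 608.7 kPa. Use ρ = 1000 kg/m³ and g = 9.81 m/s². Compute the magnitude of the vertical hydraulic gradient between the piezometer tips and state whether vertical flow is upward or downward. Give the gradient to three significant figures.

|i_v| ≈ 0.0737; vertical flow is downward

Total head at OW-6: h = 101.21 m (water level in the standpipe).
Pressure head at OW-11: ψ = P/(ρg) = 608.7×1000 / (1000 × 9.81) = 62.05 m.
Total head at OW-11: h = z + ψ = 35.86 + 62.05 = 97.91 m.
Δh = h(OW-6) − h(OW-11) = 101.21 − 97.91 = 3.30 m.
Vertical separation Δz = 80.63 − 35.86 = 44.77 m.
|i_v| = |Δh| / Δz = 3.30 / 44.77 = 0.0737.
Head is higher in the shallow piezometer, so vertical flow is downward (recharge condition).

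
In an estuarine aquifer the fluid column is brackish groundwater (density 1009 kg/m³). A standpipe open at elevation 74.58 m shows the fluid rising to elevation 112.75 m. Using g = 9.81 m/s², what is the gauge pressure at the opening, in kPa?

P ≈ 378 kPa

Pressure head ψ = h − z = 112.75 − 74.58 = 38.17 m.
P = ρgψ = 1009 × 9.81 × 38.17 = 377818 Pa ≈ 378 kPa.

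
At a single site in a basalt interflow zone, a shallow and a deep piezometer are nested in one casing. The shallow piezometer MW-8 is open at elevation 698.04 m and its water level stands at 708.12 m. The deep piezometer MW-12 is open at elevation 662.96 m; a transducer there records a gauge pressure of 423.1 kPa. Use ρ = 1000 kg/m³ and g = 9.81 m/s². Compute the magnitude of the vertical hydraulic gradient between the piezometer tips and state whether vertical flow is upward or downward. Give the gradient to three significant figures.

Total head at MW-8: h = 708.12 m (water level in the standpipe).
Pressure head at MW-12: ψ = P/(ρg) = 423.1×1000 / (1000 × 9.81) = 43.13 m.
Total head at MW-12: h = z + ψ = 662.96 + 43.13 = 706.09 m.
Δh = h(MW-8) − h(MW-12) = 708.12 − 706.09 = 2.03 m.
Vertical separation Δz = 698.04 − 662.96 = 35.08 m.
|i_v| = |Δh| / Δz = 2.03 / 35.08 = 0.0579.
Head is higher in the shallow piezometer, so vertical flow is downward (recharge condition).

|i_v| ≈ 0.0579; vertical flow is downward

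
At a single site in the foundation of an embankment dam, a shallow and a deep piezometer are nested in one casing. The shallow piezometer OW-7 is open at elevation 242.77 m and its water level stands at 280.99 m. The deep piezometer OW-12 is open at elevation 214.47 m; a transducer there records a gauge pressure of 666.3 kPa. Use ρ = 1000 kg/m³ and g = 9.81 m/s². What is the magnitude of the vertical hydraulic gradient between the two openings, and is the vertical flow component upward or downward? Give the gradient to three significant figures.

|i_v| ≈ 0.0495; vertical flow is upward

Total head at OW-7: h = 280.99 m (water level in the standpipe).
Pressure head at OW-12: ψ = P/(ρg) = 666.3×1000 / (1000 × 9.81) = 67.92 m.
Total head at OW-12: h = z + ψ = 214.47 + 67.92 = 282.39 m.
Δh = h(OW-7) − h(OW-12) = 280.99 − 282.39 = -1.40 m.
Vertical separation Δz = 242.77 − 214.47 = 28.30 m.
|i_v| = |Δh| / Δz = 1.40 / 28.30 = 0.0495.
Head is higher in the deep piezometer, so vertical flow is upward (discharge condition).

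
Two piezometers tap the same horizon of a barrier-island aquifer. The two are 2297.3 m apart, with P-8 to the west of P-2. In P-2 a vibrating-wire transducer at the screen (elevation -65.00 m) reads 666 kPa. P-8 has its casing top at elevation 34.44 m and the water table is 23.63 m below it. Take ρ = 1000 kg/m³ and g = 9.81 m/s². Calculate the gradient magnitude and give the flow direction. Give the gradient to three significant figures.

Pressure head at P-2: ψ = P/(ρg) = 666×1000 / (1000 × 9.81) = 67.89 m.
Total head at P-2: h = z + ψ = -65.00 + 67.89 = 2.89 m.
Total head at P-8: h = 34.44 − 23.63 = 10.81 m.
Head difference: h(P-2) − h(P-8) = 2.89 − 10.81 = -7.92 m.
Hydraulic gradient: i = |Δh| / L = 7.92 / 2297.3 = 0.00345.
Flow is from higher to lower head: from P-8 toward P-2, i.e. toward the east.

i ≈ 0.00345; groundwater flows toward the east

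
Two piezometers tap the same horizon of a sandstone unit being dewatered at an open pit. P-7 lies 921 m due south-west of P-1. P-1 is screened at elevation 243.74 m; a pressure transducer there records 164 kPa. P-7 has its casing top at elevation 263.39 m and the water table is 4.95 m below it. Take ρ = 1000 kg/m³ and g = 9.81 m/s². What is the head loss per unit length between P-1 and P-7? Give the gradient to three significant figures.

i ≈ 0.00219 m/m

Pressure head at P-1: ψ = P/(ρg) = 164×1000 / (1000 × 9.81) = 16.72 m.
Total head at P-1: h = z + ψ = 243.74 + 16.72 = 260.46 m.
Total head at P-7: h = 263.39 − 4.95 = 258.44 m.
Head difference: h(P-1) − h(P-7) = 260.46 − 258.44 = 2.02 m.
Hydraulic gradient: i = |Δh| / L = 2.02 / 921 = 0.00219.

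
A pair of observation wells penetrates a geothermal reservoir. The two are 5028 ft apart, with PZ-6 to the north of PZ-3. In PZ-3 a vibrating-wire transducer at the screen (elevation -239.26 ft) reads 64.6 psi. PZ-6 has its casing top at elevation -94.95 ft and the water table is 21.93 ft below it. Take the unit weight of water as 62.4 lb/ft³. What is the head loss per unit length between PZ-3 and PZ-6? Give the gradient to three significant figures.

i ≈ 0.00531 ft/ft

Pressure head at PZ-3: ψ = 144·P/γ = 144 × 64.6 / 62.4 = 149.08 ft.
Total head at PZ-3: h = z + ψ = -239.26 + 149.08 = -90.18 ft.
Total head at PZ-6: h = -94.95 − 21.93 = -116.88 ft.
Head difference: h(PZ-3) − h(PZ-6) = -90.18 − (-116.88) = 26.70 ft.
Hydraulic gradient: i = |Δh| / L = 26.70 / 5028 = 0.00531.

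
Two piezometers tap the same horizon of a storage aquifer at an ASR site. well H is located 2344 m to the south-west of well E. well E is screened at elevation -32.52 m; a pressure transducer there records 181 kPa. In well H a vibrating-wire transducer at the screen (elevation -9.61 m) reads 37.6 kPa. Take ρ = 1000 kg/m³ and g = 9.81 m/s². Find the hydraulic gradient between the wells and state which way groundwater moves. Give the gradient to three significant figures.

Pressure head at well E: ψ = P/(ρg) = 181×1000 / (1000 × 9.81) = 18.45 m.
Total head at well E: h = z + ψ = -32.52 + 18.45 = -14.07 m.
Pressure head at well H: ψ = P/(ρg) = 37.6×1000 / (1000 × 9.81) = 3.83 m.
Total head at well H: h = z + ψ = -9.61 + 3.83 = -5.78 m.
Head difference: h(well E) − h(well H) = -14.07 − (-5.78) = -8.29 m.
Hydraulic gradient: i = |Δh| / L = 8.29 / 2344 = 0.00354.
Flow is from higher to lower head: from well H toward well E, i.e. toward the north-east.

i ≈ 0.00354; groundwater flows toward the north-east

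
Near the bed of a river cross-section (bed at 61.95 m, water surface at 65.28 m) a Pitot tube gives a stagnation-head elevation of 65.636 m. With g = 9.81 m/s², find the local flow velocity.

v ≈ 2.64 m/s

Near the bed, under hydrostatic conditions, the piezometric head (z + ψ) equals the free-surface elevation, 65.28 m.
Velocity head = total − piezometric = 65.636 − 65.28 = 0.356 m.
v = √(2g·h_v) = √(2 × 9.81 × 0.356) = 2.64 m/s.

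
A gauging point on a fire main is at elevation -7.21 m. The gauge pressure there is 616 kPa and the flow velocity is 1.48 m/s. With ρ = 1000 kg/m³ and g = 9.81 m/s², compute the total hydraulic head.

Pressure head ψ = P/(ρg) = 616×1000 / (1000 × 9.81) = 62.79 m.
Velocity head = v²/(2g) = 1.48² / (2 × 9.81) = 0.112 m.
h = z + ψ + v²/(2g) = -7.21 + 62.79 + 0.112 = 55.69 m.

h ≈ 55.69 m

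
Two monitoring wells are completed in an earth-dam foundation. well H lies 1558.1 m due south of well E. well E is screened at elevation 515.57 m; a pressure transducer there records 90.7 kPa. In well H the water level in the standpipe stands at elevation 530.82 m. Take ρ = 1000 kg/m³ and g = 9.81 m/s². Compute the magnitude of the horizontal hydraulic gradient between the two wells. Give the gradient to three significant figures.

i ≈ 0.00385

Pressure head at well E: ψ = P/(ρg) = 90.7×1000 / (1000 × 9.81) = 9.25 m.
Total head at well E: h = z + ψ = 515.57 + 9.25 = 524.82 m.
Total head at well H: h = 530.82 m (water level in the piezometer is the total head).
Head difference: h(well E) − h(well H) = 524.82 − 530.82 = -6.00 m.
Hydraulic gradient: i = |Δh| / L = 6.00 / 1558.1 = 0.00385.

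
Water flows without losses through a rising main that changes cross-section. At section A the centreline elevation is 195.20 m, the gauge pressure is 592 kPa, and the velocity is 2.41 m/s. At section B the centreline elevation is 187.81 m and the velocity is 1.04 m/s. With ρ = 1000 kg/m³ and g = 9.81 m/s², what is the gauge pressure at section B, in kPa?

Pressure head at A: ψ₁ = P₁/(ρg) = 592×1000 / (1000 × 9.81) = 60.35 m.
Velocity heads: v₁²/2g = 2.41²/19.62 = 0.296 m; v₂²/2g = 1.04²/19.62 = 0.055 m.
Total head H = z₁ + ψ₁ + v₁²/2g = 195.20 + 60.35 + 0.296 = 255.85 m.
ψ₂ = H − z₂ − v₂²/2g = 255.85 − 187.81 − 0.055 = 67.98 m.
P₂ = ρgψ₂ = 1000 × 9.81 × 67.98 ≈ 667 kPa.

P₂ ≈ 667 kPa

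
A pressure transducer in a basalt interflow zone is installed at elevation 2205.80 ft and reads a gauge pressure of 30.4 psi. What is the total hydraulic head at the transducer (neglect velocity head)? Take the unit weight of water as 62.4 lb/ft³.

h ≈ 2275.95 ft

ψ = 144·P/γ = 144 × 30.4 / 62.4 = 70.15 ft.
h = z + ψ = 2205.80 + 70.15 = 2275.95 ft.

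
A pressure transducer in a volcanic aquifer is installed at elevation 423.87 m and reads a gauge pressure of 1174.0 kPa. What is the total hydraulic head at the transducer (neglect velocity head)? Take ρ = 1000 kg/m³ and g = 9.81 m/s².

ψ = P/(ρg) = 1174.0×1000 / (1000 × 9.81) = 119.67 m.
h = z + ψ = 423.87 + 119.67 = 543.54 m.

h ≈ 543.54 m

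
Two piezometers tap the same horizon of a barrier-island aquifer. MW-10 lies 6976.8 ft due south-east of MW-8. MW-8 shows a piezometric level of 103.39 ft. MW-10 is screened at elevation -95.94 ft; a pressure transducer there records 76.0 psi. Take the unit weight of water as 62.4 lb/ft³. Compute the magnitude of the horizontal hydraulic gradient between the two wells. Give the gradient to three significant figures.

i ≈ 0.00343

Total head at MW-8: h = 103.39 ft (water level in the piezometer is the total head).
Pressure head at MW-10: ψ = 144·P/γ = 144 × 76.0 / 62.4 = 175.38 ft.
Total head at MW-10: h = z + ψ = -95.94 + 175.38 = 79.44 ft.
Head difference: h(MW-8) − h(MW-10) = 103.39 − 79.44 = 23.95 ft.
Hydraulic gradient: i = |Δh| / L = 23.95 / 6976.8 = 0.00343.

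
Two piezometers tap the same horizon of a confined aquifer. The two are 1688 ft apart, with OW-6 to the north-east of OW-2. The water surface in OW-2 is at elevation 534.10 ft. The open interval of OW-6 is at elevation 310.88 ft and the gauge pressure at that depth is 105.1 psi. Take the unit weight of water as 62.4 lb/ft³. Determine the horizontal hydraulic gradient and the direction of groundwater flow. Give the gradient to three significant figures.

Total head at OW-2: h = 534.10 ft (water level in the piezometer is the total head).
Pressure head at OW-6: ψ = 144·P/γ = 144 × 105.1 / 62.4 = 242.54 ft.
Total head at OW-6: h = z + ψ = 310.88 + 242.54 = 553.42 ft.
Head difference: h(OW-2) − h(OW-6) = 534.10 − 553.42 = -19.32 ft.
Hydraulic gradient: i = |Δh| / L = 19.32 / 1688 = 0.0114.
Flow is from higher to lower head: from OW-6 toward OW-2, i.e. toward the south-west.

i ≈ 0.0114; groundwater flows toward the south-west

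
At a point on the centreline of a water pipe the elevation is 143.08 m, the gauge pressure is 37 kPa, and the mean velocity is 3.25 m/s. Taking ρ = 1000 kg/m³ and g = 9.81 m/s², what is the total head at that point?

h ≈ 147.39 m

Pressure head ψ = P/(ρg) = 37×1000 / (1000 × 9.81) = 3.77 m.
Velocity head = v²/(2g) = 3.25² / (2 × 9.81) = 0.538 m.
h = z + ψ + v²/(2g) = 143.08 + 3.77 + 0.538 = 147.39 m.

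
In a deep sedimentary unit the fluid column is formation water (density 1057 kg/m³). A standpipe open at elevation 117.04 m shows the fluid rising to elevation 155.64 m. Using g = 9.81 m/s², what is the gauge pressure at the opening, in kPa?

Pressure head ψ = h − z = 155.64 − 117.04 = 38.60 m.
P = ρgψ = 1057 × 9.81 × 38.60 = 400250 Pa ≈ 400 kPa.

P ≈ 400 kPa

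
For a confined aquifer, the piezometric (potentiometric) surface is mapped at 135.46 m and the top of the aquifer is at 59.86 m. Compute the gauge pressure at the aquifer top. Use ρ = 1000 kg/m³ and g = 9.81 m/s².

P ≈ 742 kPa

Pressure head at the aquifer top: ψ = h − z = 135.46 − 59.86 = 75.60 m.
P = ρgψ = 1000 × 9.81 × 75.60 = 741636 Pa ≈ 742 kPa.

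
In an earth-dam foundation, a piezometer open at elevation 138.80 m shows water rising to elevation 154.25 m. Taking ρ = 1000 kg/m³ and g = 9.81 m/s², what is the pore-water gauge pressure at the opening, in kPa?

Pressure head ψ = h − z = 154.25 − 138.80 = 15.45 m.
P = ρgψ = 1000 × 9.81 × 15.45 = 151564 Pa ≈ 152 kPa.

P ≈ 152 kPa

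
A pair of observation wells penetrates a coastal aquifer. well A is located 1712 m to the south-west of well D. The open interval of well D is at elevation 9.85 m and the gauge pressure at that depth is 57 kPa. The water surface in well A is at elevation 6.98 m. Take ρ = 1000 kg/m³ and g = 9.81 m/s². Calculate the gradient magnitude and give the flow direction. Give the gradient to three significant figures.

Pressure head at well D: ψ = P/(ρg) = 57×1000 / (1000 × 9.81) = 5.81 m.
Total head at well D: h = z + ψ = 9.85 + 5.81 = 15.66 m.
Total head at well A: h = 6.98 m (water level in the piezometer is the total head).
Head difference: h(well D) − h(well A) = 15.66 − 6.98 = 8.68 m.
Hydraulic gradient: i = |Δh| / L = 8.68 / 1712 = 0.00507.
Flow is from higher to lower head: from well D toward well A, i.e. toward the south-west.

i ≈ 0.00507; groundwater flows toward the south-west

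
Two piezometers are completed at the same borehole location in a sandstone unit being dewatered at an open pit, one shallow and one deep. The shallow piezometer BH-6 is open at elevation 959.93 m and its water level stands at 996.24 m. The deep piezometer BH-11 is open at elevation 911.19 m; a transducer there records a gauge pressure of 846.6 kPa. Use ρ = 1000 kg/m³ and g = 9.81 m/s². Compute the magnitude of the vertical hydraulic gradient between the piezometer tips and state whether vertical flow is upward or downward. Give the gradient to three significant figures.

Total head at BH-6: h = 996.24 m (water level in the standpipe).
Pressure head at BH-11: ψ = P/(ρg) = 846.6×1000 / (1000 × 9.81) = 86.30 m.
Total head at BH-11: h = z + ψ = 911.19 + 86.30 = 997.49 m.
Δh = h(BH-6) − h(BH-11) = 996.24 − 997.49 = -1.25 m.
Vertical separation Δz = 959.93 − 911.19 = 48.74 m.
|i_v| = |Δh| / Δz = 1.25 / 48.74 = 0.0256.
Head is higher in the deep piezometer, so vertical flow is upward (discharge condition).

|i_v| ≈ 0.0256; vertical flow is upward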